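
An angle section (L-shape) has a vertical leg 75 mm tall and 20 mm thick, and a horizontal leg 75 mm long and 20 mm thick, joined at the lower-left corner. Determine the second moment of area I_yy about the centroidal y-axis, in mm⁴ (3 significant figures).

I_yy ≈ 1.22 × 10⁶ mm⁴

Treat the section as a set of non-overlapping primitives; coordinates are from the bounding-box lower-left.
Vertical leg: 20 × 75, A = 1 500 mm², x = 10 mm, Ī = 50 000 mm⁴.
Horizontal leg (remainder): 55 × 20, A = 1 100 mm², x = 47.5 mm, Ī = 277 292 mm⁴.
Centroid: x̄ = ΣA·x / ΣA = 25.865 mm.
Transfer each piece to the centroidal y-axis using Ī + A·d² with d = x − 25.865:
  vertical leg: d = -15.865 mm → contributes +427 566 mm⁴
  horizontal leg (remainder): d = 21.635 mm → contributes +792 154 mm⁴
Total I = 1 219 720 mm⁴.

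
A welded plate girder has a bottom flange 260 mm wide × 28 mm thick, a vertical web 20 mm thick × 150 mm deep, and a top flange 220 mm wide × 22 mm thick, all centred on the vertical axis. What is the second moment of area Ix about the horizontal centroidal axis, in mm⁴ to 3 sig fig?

Treat the section as a set of non-overlapping primitives; coordinates are from the bounding-box lower-left.
Bottom plate: 260 × 28, A = 7 280 mm², y = 14 mm, Ī = 475 627 mm⁴.
Web plate: 20 × 150, A = 3 000 mm², y = 103 mm, Ī = 5 625 000 mm⁴.
Top plate: 220 × 22, A = 4 840 mm², y = 189 mm, Ī = 195 213 mm⁴.
Centroid: ȳ = ΣA·y / ΣA = 87.677 mm.
Transfer each piece to the horizontal centroidal axis using Ī + A·d² with d = y − 87.677:
  bottom plate: d = -73.677 mm → contributes +39 993 920 mm⁴
  web plate: d = 15.323 mm → contributes +6 329 360 mm⁴
  top plate: d = 101.32 mm → contributes +49 884 105 mm⁴
Total I = 96 207 385 mm⁴.

Ix ≈ 9.62 × 10⁷ mm⁴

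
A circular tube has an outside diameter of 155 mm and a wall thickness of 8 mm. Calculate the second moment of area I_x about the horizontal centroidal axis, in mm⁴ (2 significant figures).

Split into non-overlapping primitives; take the origin at the lower-left of the bounding box.
Outer circle: ⌀155, A = 18 869 mm², y = 77.5 mm, Ī = 28 333 269 mm⁴.
Bore (subtracted): ⌀139, A = 15 175 mm², y = 77.5 mm, Ī = 18 324 372 mm⁴.
By symmetry the centroid is at mid-height, ȳ = 77.5 mm.
All pieces are centred on the horizontal centroidal axis, so I = ΣĪ (holes subtracted) = 10 008 897 mm⁴.

I_x ≈ 1.0 × 10⁷ mm⁴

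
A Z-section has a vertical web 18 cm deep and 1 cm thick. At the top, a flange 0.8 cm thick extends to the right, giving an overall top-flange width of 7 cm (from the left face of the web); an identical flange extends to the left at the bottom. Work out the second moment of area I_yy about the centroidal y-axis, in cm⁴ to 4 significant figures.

Break the section into simple shapes (no overlaps), measuring from the bottom-left corner of the bounding box.
Web: 1 × 18, A = 18 cm², x = 6.5 cm, Ī = 1.5 cm⁴.
Top flange (beyond web): 6 × 0.8, A = 4.8 cm², x = 10 cm, Ī = 14.4 cm⁴.
Bottom flange (beyond web): 6 × 0.8, A = 4.8 cm², x = 3 cm, Ī = 14.4 cm⁴.
Centroid: x̄ = ΣA·x / ΣA = 6.5 cm.
Transfer each piece to the centroidal y-axis using Ī + A·d² with d = x − 6.5:
  web: d = 0 cm → contributes +1.5 cm⁴
  top flange (beyond web): d = 3.5 cm → contributes +73.2 cm⁴
  bottom flange (beyond web): d = -3.5 cm → contributes +73.2 cm⁴
Total I = 147.9 cm⁴.

I_yy ≈ 147.9 cm⁴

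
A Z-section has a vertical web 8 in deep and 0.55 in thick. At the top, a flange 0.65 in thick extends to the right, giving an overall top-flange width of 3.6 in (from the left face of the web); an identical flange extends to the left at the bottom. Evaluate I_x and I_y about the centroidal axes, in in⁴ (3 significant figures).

I_x ≈ 77.2 in⁴, I_y ≈ 16.0 in⁴

Break the section into simple shapes (no overlaps), measuring from the bottom-left corner of the bounding box.
Web: 0.55 × 8, A = 4.4 in², y = 4 in, Ī = 23.467 in⁴.
Top flange (beyond web): 3.05 × 0.65, A = 1.9825 in², y = 7.675 in, Ī = 0.069801 in⁴.
Bottom flange (beyond web): 3.05 × 0.65, A = 1.9825 in², y = 0.325 in, Ī = 0.069801 in⁴.
Centroid: ȳ = ΣA·y / ΣA = 4 in.
Transfer each piece to the centroidal x-axis using Ī + A·d² with d = y − 4:
  web: d = 0 in → contributes +23.467 in⁴
  top flange (beyond web): d = 3.675 in → contributes +26.845 in⁴
  bottom flange (beyond web): d = -3.675 in → contributes +26.845 in⁴
Total I = 77.156 in⁴.
For the y-axis: x̄ = 3.325 in.
Repeating about the centroidal y-axis gives I_y = 16.031 in⁴.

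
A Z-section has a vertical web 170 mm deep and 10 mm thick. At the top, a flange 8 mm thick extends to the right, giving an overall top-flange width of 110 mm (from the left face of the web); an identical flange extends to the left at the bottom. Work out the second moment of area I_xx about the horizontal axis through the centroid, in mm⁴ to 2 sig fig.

Decompose the section into non-overlapping parts with the origin at the bottom-left of its bounding rectangle.
Web: 10 × 170, A = 1 700 mm², y = 85 mm, Ī = 4 094 167 mm⁴.
Top flange (beyond web): 100 × 8, A = 800 mm², y = 166 mm, Ī = 4 267 mm⁴.
Bottom flange (beyond web): 100 × 8, A = 800 mm², y = 4 mm, Ī = 4 267 mm⁴.
Centroid: ȳ = ΣA·y / ΣA = 85 mm.
Transfer each piece to the horizontal axis through the centroid using Ī + A·d² with d = y − 85:
  web: d = 0 mm → contributes +4 094 167 mm⁴
  top flange (beyond web): d = 81 mm → contributes +5 253 067 mm⁴
  bottom flange (beyond web): d = -81 mm → contributes +5 253 067 mm⁴
Total I = 14 600 300 mm⁴.

I_xx ≈ 1.5 × 10⁷ mm⁴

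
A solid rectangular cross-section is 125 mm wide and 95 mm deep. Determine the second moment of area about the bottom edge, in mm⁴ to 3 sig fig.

I_base ≈ 3.57 × 10⁷ mm⁴

The section: 125 × 95, A = 11 875 mm², y = 47.5 mm, Ī = 8 930 990 mm⁴.
Transfer it to the bottom edge using Ī + A·d² with d = y − 0:
  the section: d = 47.5 mm → contributes +35 723 958 mm⁴
Total I = 35 723 958 mm⁴.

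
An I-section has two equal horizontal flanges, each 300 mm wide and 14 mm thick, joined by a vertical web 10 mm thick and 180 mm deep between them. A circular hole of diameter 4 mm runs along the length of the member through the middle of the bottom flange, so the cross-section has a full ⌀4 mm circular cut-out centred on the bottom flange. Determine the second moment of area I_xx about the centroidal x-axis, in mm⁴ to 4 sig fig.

Break the section into simple shapes (no overlaps), measuring from the bottom-left corner of the bounding box.
Bottom flange: 300 × 14, A = 4 200 mm², y = 7 mm, Ī = 68 600 mm⁴.
Web: 10 × 180, A = 1 800 mm², y = 104 mm, Ī = 4 860 000 mm⁴.
Top flange: 300 × 14, A = 4 200 mm², y = 201 mm, Ī = 68 600 mm⁴.
Hole (subtracted): ⌀4, A = 12.5664 mm², y = 7 mm, Ī = 12.5664 mm⁴.
Centroid: ȳ = ΣA·y / ΣA = 104.12 mm.
Transfer each piece to the centroidal x-axis using Ī + A·d² with d = y − 104.12:
  bottom flange: d = -97.1197 mm → contributes +39 683 952 mm⁴
  web: d = -0.119651 mm → contributes +4 860 026 mm⁴
  top flange: d = 96.8803 mm → contributes +39 488 968 mm⁴
  hole: d = -97.1197 mm → contributes −118 541 mm⁴
Total I = 83 914 405 mm⁴.

I_xx ≈ 8.391 × 10⁷ mm⁴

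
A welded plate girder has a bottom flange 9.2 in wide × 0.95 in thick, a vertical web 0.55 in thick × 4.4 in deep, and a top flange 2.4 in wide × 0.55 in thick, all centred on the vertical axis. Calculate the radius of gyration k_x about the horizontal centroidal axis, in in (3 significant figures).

k_x ≈ 1.85 in

Split into non-overlapping primitives; take the origin at the lower-left of the bounding box.
Bottom plate: 9.2 × 0.95, A = 8.74 in², y = 0.475 in, Ī = 0.65732 in⁴.
Web plate: 0.55 × 4.4, A = 2.42 in², y = 3.15 in, Ī = 3.9043 in⁴.
Top plate: 2.4 × 0.55, A = 1.32 in², y = 5.625 in, Ī = 0.033275 in⁴.
Centroid: ȳ = ΣA·y / ΣA = 1.5384 in.
Transfer each piece to the horizontal centroidal axis using Ī + A·d² with d = y − 1.5384:
  bottom plate: d = -1.0634 in → contributes +10.541 in⁴
  web plate: d = 1.6116 in → contributes +10.189 in⁴
  top plate: d = 4.0866 in → contributes +22.077 in⁴
Total I = 42.808 in⁴.
Radius of gyration: k = √(I/A) = √(42.808 / 12.48) = 1.8521 in.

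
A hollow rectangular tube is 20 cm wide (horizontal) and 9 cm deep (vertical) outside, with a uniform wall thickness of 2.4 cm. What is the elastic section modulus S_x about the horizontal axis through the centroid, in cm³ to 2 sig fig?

S_x ≈ 250 cm³

Break the section into simple shapes (no overlaps), measuring from the bottom-left corner of the bounding box.
Outer rectangle: 20 × 9, A = 180 cm², y = 4.5 cm, Ī = 1 215 cm⁴.
Inner void (subtracted): 15.2 × 4.2, A = 63.84 cm², y = 4.5 cm, Ī = 93.84 cm⁴.
By symmetry the centroid is at mid-height, ȳ = 4.5 cm.
All pieces are centred on the horizontal axis through the centroid, so I = ΣĪ (holes subtracted) = 1 121 cm⁴.
Extreme fibre distance c = 4.5 cm; S = I/c = 249.1 cm³.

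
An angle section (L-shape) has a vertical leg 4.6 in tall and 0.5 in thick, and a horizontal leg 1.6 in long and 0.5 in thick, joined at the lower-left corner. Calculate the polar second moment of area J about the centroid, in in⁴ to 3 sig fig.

J ≈ 6.32 in⁴

Split into non-overlapping primitives; take the origin at the lower-left of the bounding box.
Vertical leg: 0.5 × 4.6, A = 2.3 in², y = 2.3 in, Ī = 4.0557 in⁴.
Horizontal leg (remainder): 1.1 × 0.5, A = 0.55 in², y = 0.25 in, Ī = 0.011458 in⁴.
Centroid: ȳ = ΣA·y / ΣA = 1.9044 in.
Transfer each piece to the centroidal x-axis using Ī + A·d² with d = y − 1.9044:
  vertical leg: d = 0.39561 in → contributes +4.4156 in⁴
  horizontal leg (remainder): d = -1.6544 in → contributes +1.5168 in⁴
Total I = 5.9324 in⁴.
For the y-axis: x̄ = 0.40439 in.
Repeating about the centroidal y-axis gives I_y = 0.38745 in⁴.
Polar second moment: J = I_x + I_y = 6.3199 in⁴.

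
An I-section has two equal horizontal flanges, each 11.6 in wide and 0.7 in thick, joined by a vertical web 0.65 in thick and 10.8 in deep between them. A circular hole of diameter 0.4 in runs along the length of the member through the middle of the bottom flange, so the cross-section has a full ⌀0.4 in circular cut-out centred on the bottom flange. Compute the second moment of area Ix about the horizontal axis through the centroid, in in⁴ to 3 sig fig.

Decompose the section into non-overlapping parts with the origin at the bottom-left of its bounding rectangle.
Bottom flange: 11.6 × 0.7, A = 8.12 in², y = 0.35 in, Ī = 0.33157 in⁴.
Web: 0.65 × 10.8, A = 7.02 in², y = 6.1 in, Ī = 68.234 in⁴.
Top flange: 11.6 × 0.7, A = 8.12 in², y = 11.85 in, Ī = 0.33157 in⁴.
Hole (subtracted): ⌀0.4, A = 0.12566 in², y = 0.35 in, Ī = 0.0012566 in⁴.
Centroid: ȳ = ΣA·y / ΣA = 6.1312 in.
Transfer each piece to the horizontal axis through the centroid using Ī + A·d² with d = y − 6.1312:
  bottom flange: d = -5.7812 in → contributes +271.72 in⁴
  web: d = -0.031234 in → contributes +68.241 in⁴
  top flange: d = 5.7188 in → contributes +265.89 in⁴
  hole: d = -5.7812 in → contributes −4.2013 in⁴
Total I = 601.65 in⁴.

Ix ≈ 602 in⁴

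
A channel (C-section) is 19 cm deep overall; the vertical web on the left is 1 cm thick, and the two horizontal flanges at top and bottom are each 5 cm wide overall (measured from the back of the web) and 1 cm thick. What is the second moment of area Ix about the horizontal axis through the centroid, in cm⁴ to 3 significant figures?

Break the section into simple shapes (no overlaps), measuring from the bottom-left corner of the bounding box.
Web: 1 × 19, A = 19 cm², y = 9.5 cm, Ī = 571.58 cm⁴.
Top flange (beyond web): 4 × 1, A = 4 cm², y = 18.5 cm, Ī = 0.33333 cm⁴.
Bottom flange (beyond web): 4 × 1, A = 4 cm², y = 0.5 cm, Ī = 0.33333 cm⁴.
By symmetry the centroid is at mid-height, ȳ = 9.5 cm.
Transfer each piece to the horizontal axis through the centroid using Ī + A·d² with d = y − 9.5:
  web: d = 0 cm → contributes +571.58 cm⁴
  top flange (beyond web): d = 9 cm → contributes +324.33 cm⁴
  bottom flange (beyond web): d = -9 cm → contributes +324.33 cm⁴
Total I = 1220.3 cm⁴.

Ix ≈ 1220 cm⁴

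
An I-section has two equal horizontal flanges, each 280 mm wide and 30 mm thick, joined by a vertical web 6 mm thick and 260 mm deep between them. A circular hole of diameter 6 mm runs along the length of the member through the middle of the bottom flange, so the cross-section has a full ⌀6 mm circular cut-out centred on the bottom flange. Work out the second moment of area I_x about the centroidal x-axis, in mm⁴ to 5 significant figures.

Split into non-overlapping primitives; take the origin at the lower-left of the bounding box.
Bottom flange: 280 × 30, A = 8 400 mm², y = 15 mm, Ī = 630 000 mm⁴.
Web: 6 × 260, A = 1 560 mm², y = 160 mm, Ī = 8 788 000 mm⁴.
Top flange: 280 × 30, A = 8 400 mm², y = 305 mm, Ī = 630 000 mm⁴.
Hole (subtracted): ⌀6, A = 28.27433 mm², y = 15 mm, Ī = 63.61725 mm⁴.
Centroid: ȳ = ΣA·y / ΣA = 160.2236 mm.
Transfer each piece to the centroidal x-axis using Ī + A·d² with d = y − 160.2236:
  bottom flange: d = -145.2236 mm → contributes +177 785 217 mm⁴
  web: d = -0.2236439 mm → contributes +8 788 078 mm⁴
  top flange: d = 144.7764 mm → contributes +176 695 624 mm⁴
  hole: d = -145.2236 mm → contributes −596366.7 mm⁴
Total I = 362 672 552 mm⁴.

I_x ≈ 3.6267 × 10⁸ mm⁴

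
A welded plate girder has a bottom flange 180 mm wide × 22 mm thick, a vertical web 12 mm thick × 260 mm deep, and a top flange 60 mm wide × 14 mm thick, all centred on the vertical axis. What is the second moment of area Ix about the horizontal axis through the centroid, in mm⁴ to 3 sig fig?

Ix ≈ 8.74 × 10⁷ mm⁴

Break the section into simple shapes (no overlaps), measuring from the bottom-left corner of the bounding box.
Bottom plate: 180 × 22, A = 3 960 mm², y = 11 mm, Ī = 159 720 mm⁴.
Web plate: 12 × 260, A = 3 120 mm², y = 152 mm, Ī = 17 576 000 mm⁴.
Top plate: 60 × 14, A = 840 mm², y = 289 mm, Ī = 13 720 mm⁴.
Centroid: ȳ = ΣA·y / ΣA = 96.03 mm.
Transfer each piece to the horizontal axis through the centroid using Ī + A·d² with d = y − 96.03:
  bottom plate: d = -85.03 mm → contributes +28 791 124 mm⁴
  web plate: d = 55.97 mm → contributes +27 349 734 mm⁴
  top plate: d = 192.97 mm → contributes +31 293 055 mm⁴
Total I = 87 433 913 mm⁴.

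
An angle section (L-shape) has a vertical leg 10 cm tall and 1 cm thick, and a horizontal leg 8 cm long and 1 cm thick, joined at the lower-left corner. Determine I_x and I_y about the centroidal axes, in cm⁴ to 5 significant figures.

Treat the section as a set of non-overlapping primitives; coordinates are from the bounding-box lower-left.
Vertical leg: 1 × 10, A = 10 cm², y = 5 cm, Ī = 83.33333 cm⁴.
Horizontal leg (remainder): 7 × 1, A = 7 cm², y = 0.5 cm, Ī = 0.5833333 cm⁴.
Centroid: ȳ = ΣA·y / ΣA = 3.147059 cm.
Transfer each piece to the centroidal x-axis using Ī + A·d² with d = y − 3.147059:
  vertical leg: d = 1.852941 cm → contributes +117.6672 cm⁴
  horizontal leg (remainder): d = -2.647059 cm → contributes +49.63178 cm⁴
Total I = 167.299 cm⁴.
For the y-axis: x̄ = 2.147059 cm.
Repeating about the centroidal y-axis gives I_y = 95.29902 cm⁴.

I_x ≈ 167.30 cm⁴, I_y ≈ 95.299 cm⁴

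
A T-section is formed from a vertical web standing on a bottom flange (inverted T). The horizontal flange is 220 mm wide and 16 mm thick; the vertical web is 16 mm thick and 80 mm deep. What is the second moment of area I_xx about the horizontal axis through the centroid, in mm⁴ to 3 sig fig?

Decompose the section into non-overlapping parts with the origin at the bottom-left of its bounding rectangle.
Flange: 220 × 16, A = 3 520 mm², y = 8 mm, Ī = 75 093 mm⁴.
Web: 16 × 80, A = 1 280 mm², y = 56 mm, Ī = 682 667 mm⁴.
Centroid: ȳ = ΣA·y / ΣA = 20.8 mm.
Transfer each piece to the horizontal axis through the centroid using Ī + A·d² with d = y − 20.8:
  flange: d = -12.8 mm → contributes +651 810 mm⁴
  web: d = 35.2 mm → contributes +2 268 638 mm⁴
Total I = 2 920 448 mm⁴.

I_xx ≈ 2.92 × 10⁶ mm⁴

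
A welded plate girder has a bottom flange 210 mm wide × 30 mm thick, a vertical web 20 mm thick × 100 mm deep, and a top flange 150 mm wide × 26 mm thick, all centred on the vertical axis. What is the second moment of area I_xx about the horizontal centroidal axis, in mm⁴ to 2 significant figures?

Break the section into simple shapes (no overlaps), measuring from the bottom-left corner of the bounding box.
Bottom plate: 210 × 30, A = 6 300 mm², y = 15 mm, Ī = 472 500 mm⁴.
Web plate: 20 × 100, A = 2 000 mm², y = 80 mm, Ī = 1 666 667 mm⁴.
Top plate: 150 × 26, A = 3 900 mm², y = 143 mm, Ī = 219 700 mm⁴.
Centroid: ȳ = ΣA·y / ΣA = 66.57 mm.
Transfer each piece to the horizontal centroidal axis using Ī + A·d² with d = y − 66.57:
  bottom plate: d = -51.57 mm → contributes +17 229 579 mm⁴
  web plate: d = 13.43 mm → contributes +2 027 194 mm⁴
  top plate: d = 76.43 mm → contributes +22 999 477 mm⁴
Total I = 42 256 250 mm⁴.

I_xx ≈ 4.2 × 10⁷ mm⁴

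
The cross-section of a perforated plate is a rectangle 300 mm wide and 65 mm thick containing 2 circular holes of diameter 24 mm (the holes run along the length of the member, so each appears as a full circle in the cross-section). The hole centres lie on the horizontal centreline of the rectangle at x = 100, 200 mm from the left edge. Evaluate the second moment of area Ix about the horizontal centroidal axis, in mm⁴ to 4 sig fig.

Split into non-overlapping primitives; take the origin at the lower-left of the bounding box.
Plate: 300 × 65, A = 19 500 mm², y = 32.5 mm, Ī = 6 865 625 mm⁴.
Hole 1 (subtracted): ⌀24, A = 452.389 mm², y = 32.5 mm, Ī = 16 286 mm⁴.
Hole 2 (subtracted): ⌀24, A = 452.389 mm², y = 32.5 mm, Ī = 16 286 mm⁴.
By symmetry the centroid is at mid-height, ȳ = 32.5 mm.
All pieces are centred on the horizontal centroidal axis, so I = ΣĪ (holes subtracted) = 6 833 053 mm⁴.

Ix ≈ 6.833 × 10⁶ mm⁴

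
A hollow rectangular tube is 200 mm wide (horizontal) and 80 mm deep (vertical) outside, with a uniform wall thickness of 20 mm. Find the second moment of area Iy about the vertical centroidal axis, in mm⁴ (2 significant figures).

Iy ≈ 4.0 × 10⁷ mm⁴

Split into non-overlapping primitives; take the origin at the lower-left of the bounding box.
Outer rectangle: 200 × 80, A = 16 000 mm², x = 100 mm, Ī = 53 333 333 mm⁴.
Inner void (subtracted): 160 × 40, A = 6 400 mm², x = 100 mm, Ī = 13 653 333 mm⁴.
By symmetry the centroid is at mid-width, x̄ = 100 mm.
All pieces are centred on the vertical centroidal axis, so I = ΣĪ (holes subtracted) = 39 680 000 mm⁴.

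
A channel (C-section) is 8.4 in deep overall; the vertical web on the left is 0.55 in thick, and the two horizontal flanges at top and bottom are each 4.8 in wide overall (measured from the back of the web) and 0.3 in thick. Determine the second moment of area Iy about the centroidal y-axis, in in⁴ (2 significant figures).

Iy ≈ 13 in⁴

Treat the section as a set of non-overlapping primitives; coordinates are from the bounding-box lower-left.
Web: 0.55 × 8.4, A = 4.62 in², x = 0.275 in, Ī = 0.1165 in⁴.
Top flange (beyond web): 4.25 × 0.3, A = 1.275 in², x = 2.675 in, Ī = 1.919 in⁴.
Bottom flange (beyond web): 4.25 × 0.3, A = 1.275 in², x = 2.675 in, Ī = 1.919 in⁴.
Centroid: x̄ = ΣA·x / ΣA = 1.129 in.
Transfer each piece to the centroidal y-axis using Ī + A·d² with d = x − 1.129:
  web: d = -0.8536 in → contributes +3.482 in⁴
  top flange (beyond web): d = 1.546 in → contributes +4.968 in⁴
  bottom flange (beyond web): d = 1.546 in → contributes +4.968 in⁴
Total I = 13.42 in⁴.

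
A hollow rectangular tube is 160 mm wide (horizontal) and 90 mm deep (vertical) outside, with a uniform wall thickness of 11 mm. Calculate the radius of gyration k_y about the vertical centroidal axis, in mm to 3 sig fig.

Split into non-overlapping primitives; take the origin at the lower-left of the bounding box.
Outer rectangle: 160 × 90, A = 14 400 mm², x = 80 mm, Ī = 30 720 000 mm⁴.
Inner void (subtracted): 138 × 68, A = 9 384 mm², x = 80 mm, Ī = 14 892 408 mm⁴.
By symmetry the centroid is at mid-width, x̄ = 80 mm.
All pieces are centred on the vertical centroidal axis, so I = ΣĪ (holes subtracted) = 15 827 592 mm⁴.
Radius of gyration: k = √(I/A) = √(15 827 592 / 5 016) = 56.173 mm.

k_y ≈ 56.2 mm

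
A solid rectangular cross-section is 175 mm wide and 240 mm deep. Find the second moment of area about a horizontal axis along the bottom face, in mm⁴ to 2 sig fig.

The section: 175 × 240, A = 42 000 mm², y = 120 mm, Ī = 201 600 000 mm⁴.
Transfer it to the base of the section using Ī + A·d² with d = y − 0:
  the section: d = 120 mm → contributes +806 400 000 mm⁴
Total I = 806 400 000 mm⁴.

I_base ≈ 8.1 × 10⁸ mm⁴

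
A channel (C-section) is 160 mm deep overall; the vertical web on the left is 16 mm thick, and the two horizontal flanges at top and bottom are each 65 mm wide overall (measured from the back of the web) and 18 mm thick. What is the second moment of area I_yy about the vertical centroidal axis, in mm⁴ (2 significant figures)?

I_yy ≈ 1.5 × 10⁶ mm⁴

Split into non-overlapping primitives; take the origin at the lower-left of the bounding box.
Web: 16 × 160, A = 2 560 mm², x = 8 mm, Ī = 54 613 mm⁴.
Top flange (beyond web): 49 × 18, A = 882 mm², x = 40.5 mm, Ī = 176 474 mm⁴.
Bottom flange (beyond web): 49 × 18, A = 882 mm², x = 40.5 mm, Ī = 176 474 mm⁴.
Centroid: x̄ = ΣA·x / ΣA = 21.26 mm.
Transfer each piece to the vertical centroidal axis using Ī + A·d² with d = x − 21.26:
  web: d = -13.26 mm → contributes +504 634 mm⁴
  top flange (beyond web): d = 19.24 mm → contributes +503 019 mm⁴
  bottom flange (beyond web): d = 19.24 mm → contributes +503 019 mm⁴
Total I = 1 510 672 mm⁴.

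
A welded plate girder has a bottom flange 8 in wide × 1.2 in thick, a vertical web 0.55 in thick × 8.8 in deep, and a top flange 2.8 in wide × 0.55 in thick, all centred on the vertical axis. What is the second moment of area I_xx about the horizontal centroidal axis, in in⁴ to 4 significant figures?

Break the section into simple shapes (no overlaps), measuring from the bottom-left corner of the bounding box.
Bottom plate: 8 × 1.2, A = 9.6 in², y = 0.6 in, Ī = 1.152 in⁴.
Web plate: 0.55 × 8.8, A = 4.84 in², y = 5.6 in, Ī = 31.2341 in⁴.
Top plate: 2.8 × 0.55, A = 1.54 in², y = 10.275 in, Ī = 0.0388208 in⁴.
Centroid: ȳ = ΣA·y / ΣA = 3.04678 in.
Transfer each piece to the horizontal centroidal axis using Ī + A·d² with d = y − 3.04678:
  bottom plate: d = -2.44678 in → contributes +58.6245 in⁴
  web plate: d = 2.55322 in → contributes +62.7858 in⁴
  top plate: d = 7.22822 in → contributes +80.4995 in⁴
Total I = 201.91 in⁴.

I_xx ≈ 201.9 in⁴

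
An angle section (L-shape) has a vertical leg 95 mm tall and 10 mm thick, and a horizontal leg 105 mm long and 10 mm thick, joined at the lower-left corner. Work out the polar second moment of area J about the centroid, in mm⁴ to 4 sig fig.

Decompose the section into non-overlapping parts with the origin at the bottom-left of its bounding rectangle.
Vertical leg: 10 × 95, A = 950 mm², y = 47.5 mm, Ī = 714 479 mm⁴.
Horizontal leg (remainder): 95 × 10, A = 950 mm², y = 5 mm, Ī = 7916.67 mm⁴.
Centroid: ȳ = ΣA·y / ΣA = 26.25 mm.
Transfer each piece to the centroidal x-axis using Ī + A·d² with d = y − 26.25:
  vertical leg: d = 21.25 mm → contributes +1 143 464 mm⁴
  horizontal leg (remainder): d = -21.25 mm → contributes +436 901 mm⁴
Total I = 1 580 365 mm⁴.
For the y-axis: x̄ = 31.25 mm.
Repeating about the centroidal y-axis gives I_y = 2 031 615 mm⁴.
Polar second moment: J = I_x + I_y = 3 611 979 mm⁴.

J ≈ 3.612 × 10⁶ mm⁴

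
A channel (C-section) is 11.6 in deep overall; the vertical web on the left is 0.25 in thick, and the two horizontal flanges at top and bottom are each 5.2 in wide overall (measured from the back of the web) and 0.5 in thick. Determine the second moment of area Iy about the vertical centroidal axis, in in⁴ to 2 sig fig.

Iy ≈ 22 in⁴

Treat the section as a set of non-overlapping primitives; coordinates are from the bounding-box lower-left.
Web: 0.25 × 11.6, A = 2.9 in², x = 0.125 in, Ī = 0.0151 in⁴.
Top flange (beyond web): 4.95 × 0.5, A = 2.475 in², x = 2.725 in, Ī = 5.054 in⁴.
Bottom flange (beyond web): 4.95 × 0.5, A = 2.475 in², x = 2.725 in, Ī = 5.054 in⁴.
Centroid: x̄ = ΣA·x / ΣA = 1.764 in.
Transfer each piece to the vertical centroidal axis using Ī + A·d² with d = x − 1.764:
  web: d = -1.639 in → contributes +7.81 in⁴
  top flange (beyond web): d = 0.9605 in → contributes +7.337 in⁴
  bottom flange (beyond web): d = 0.9605 in → contributes +7.337 in⁴
Total I = 22.48 in⁴.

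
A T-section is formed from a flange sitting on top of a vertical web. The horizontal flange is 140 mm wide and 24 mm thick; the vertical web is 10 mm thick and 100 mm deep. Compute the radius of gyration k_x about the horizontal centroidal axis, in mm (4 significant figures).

Decompose the section into non-overlapping parts with the origin at the bottom-left of its bounding rectangle.
Flange: 140 × 24, A = 3 360 mm², y = 112 mm, Ī = 161 280 mm⁴.
Web: 10 × 100, A = 1 000 mm², y = 50 mm, Ī = 833 333 mm⁴.
Centroid: ȳ = ΣA·y / ΣA = 97.7798 mm.
Transfer each piece to the horizontal centroidal axis using Ī + A·d² with d = y − 97.7798:
  flange: d = 14.2202 mm → contributes +840 718 mm⁴
  web: d = -47.7798 mm → contributes +3 116 244 mm⁴
Total I = 3 956 962 mm⁴.
Radius of gyration: k = √(I/A) = √(3 956 962 / 4 360) = 30.1257 mm.

k_x ≈ 30.13 mm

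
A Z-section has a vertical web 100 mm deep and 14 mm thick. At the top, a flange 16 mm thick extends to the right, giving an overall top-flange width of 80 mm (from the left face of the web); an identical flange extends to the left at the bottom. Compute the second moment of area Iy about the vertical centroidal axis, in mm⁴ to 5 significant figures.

Iy ≈ 4.1687 × 10⁶ mm⁴

Break the section into simple shapes (no overlaps), measuring from the bottom-left corner of the bounding box.
Web: 14 × 100, A = 1 400 mm², x = 73 mm, Ī = 22866.67 mm⁴.
Top flange (beyond web): 66 × 16, A = 1 056 mm², x = 113 mm, Ī = 383 328 mm⁴.
Bottom flange (beyond web): 66 × 16, A = 1 056 mm², x = 33 mm, Ī = 383 328 mm⁴.
Centroid: x̄ = ΣA·x / ΣA = 73 mm.
Transfer each piece to the vertical centroidal axis using Ī + A·d² with d = x − 73:
  web: d = 0 mm → contributes +22866.67 mm⁴
  top flange (beyond web): d = 40 mm → contributes +2 072 928 mm⁴
  bottom flange (beyond web): d = -40 mm → contributes +2 072 928 mm⁴
Total I = 4 168 723 mm⁴.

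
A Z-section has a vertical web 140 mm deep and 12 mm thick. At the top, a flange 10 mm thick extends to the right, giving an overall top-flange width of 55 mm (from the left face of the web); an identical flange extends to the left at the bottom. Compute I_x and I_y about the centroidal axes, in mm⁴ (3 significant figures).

I_x ≈ 6.38 × 10⁶ mm⁴, I_y ≈ 8.03 × 10⁵ mm⁴

Split into non-overlapping primitives; take the origin at the lower-left of the bounding box.
Web: 12 × 140, A = 1 680 mm², y = 70 mm, Ī = 2 744 000 mm⁴.
Top flange (beyond web): 43 × 10, A = 430 mm², y = 135 mm, Ī = 3583.3 mm⁴.
Bottom flange (beyond web): 43 × 10, A = 430 mm², y = 5 mm, Ī = 3583.3 mm⁴.
Centroid: ȳ = ΣA·y / ΣA = 70 mm.
Transfer each piece to the centroidal x-axis using Ī + A·d² with d = y − 70:
  web: d = 0 mm → contributes +2 744 000 mm⁴
  top flange (beyond web): d = 65 mm → contributes +1 820 333 mm⁴
  bottom flange (beyond web): d = -65 mm → contributes +1 820 333 mm⁴
Total I = 6 384 667 mm⁴.
For the y-axis: x̄ = 49 mm.
Repeating about the centroidal y-axis gives I_y = 803 047 mm⁴.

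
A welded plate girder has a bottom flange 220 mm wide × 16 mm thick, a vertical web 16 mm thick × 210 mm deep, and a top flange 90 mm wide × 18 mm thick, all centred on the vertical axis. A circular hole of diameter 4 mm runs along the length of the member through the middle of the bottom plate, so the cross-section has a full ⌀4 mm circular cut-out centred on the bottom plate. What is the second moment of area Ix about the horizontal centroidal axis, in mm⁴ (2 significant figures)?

Ix ≈ 7.3 × 10⁷ mm⁴

Split into non-overlapping primitives; take the origin at the lower-left of the bounding box.
Bottom plate: 220 × 16, A = 3 520 mm², y = 8 mm, Ī = 75 093 mm⁴.
Web plate: 16 × 210, A = 3 360 mm², y = 121 mm, Ī = 12 348 000 mm⁴.
Top plate: 90 × 18, A = 1 620 mm², y = 235 mm, Ī = 43 740 mm⁴.
Hole (subtracted): ⌀4, A = 12.57 mm², y = 8 mm, Ī = 12.57 mm⁴.
Centroid: ȳ = ΣA·y / ΣA = 96.06 mm.
Transfer each piece to the horizontal centroidal axis using Ī + A·d² with d = y − 96.06:
  bottom plate: d = -88.06 mm → contributes +27 372 369 mm⁴
  web plate: d = 24.94 mm → contributes +14 437 604 mm⁴
  top plate: d = 138.9 mm → contributes +31 315 864 mm⁴
  hole: d = -88.06 mm → contributes −97 464 mm⁴
Total I = 73 028 374 mm⁴.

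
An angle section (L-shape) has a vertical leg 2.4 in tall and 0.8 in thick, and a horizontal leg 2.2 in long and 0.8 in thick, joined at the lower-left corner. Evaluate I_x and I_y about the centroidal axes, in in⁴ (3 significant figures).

Decompose the section into non-overlapping parts with the origin at the bottom-left of its bounding rectangle.
Vertical leg: 0.8 × 2.4, A = 1.92 in², y = 1.2 in, Ī = 0.9216 in⁴.
Horizontal leg (remainder): 1.4 × 0.8, A = 1.12 in², y = 0.4 in, Ī = 0.059733 in⁴.
Centroid: ȳ = ΣA·y / ΣA = 0.90526 in.
Transfer each piece to the centroidal x-axis using Ī + A·d² with d = y − 0.90526:
  vertical leg: d = 0.29474 in → contributes +1.0884 in⁴
  horizontal leg (remainder): d = -0.50526 in → contributes +0.34566 in⁴
Total I = 1.434 in⁴.
For the y-axis: x̄ = 0.80526 in.
Repeating about the centroidal y-axis gives I_y = 1.1412 in⁴.

I_x ≈ 1.43 in⁴, I_y ≈ 1.14 in⁴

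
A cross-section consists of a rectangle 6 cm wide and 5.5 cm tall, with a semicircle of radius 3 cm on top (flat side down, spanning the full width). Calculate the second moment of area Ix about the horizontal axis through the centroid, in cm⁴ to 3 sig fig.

Treat the section as a set of non-overlapping primitives; coordinates are from the bounding-box lower-left.
Rectangular body: 6 × 5.5, A = 33 cm², y = 2.75 cm, Ī = 83.188 cm⁴.
Semicircular cap: semicircle r = 3, A = 14.137 cm², y = 6.7732 cm, Ī = 8.8903 cm⁴.
Centroid: ȳ = ΣA·y / ΣA = 3.9566 cm.
Transfer each piece to the horizontal axis through the centroid using Ī + A·d² with d = y − 3.9566:
  rectangular body: d = -1.2066 cm → contributes +131.23 cm⁴
  semicircular cap: d = 2.8166 cm → contributes +121.04 cm⁴
Total I = 252.28 cm⁴.

Ix ≈ 252 cm⁴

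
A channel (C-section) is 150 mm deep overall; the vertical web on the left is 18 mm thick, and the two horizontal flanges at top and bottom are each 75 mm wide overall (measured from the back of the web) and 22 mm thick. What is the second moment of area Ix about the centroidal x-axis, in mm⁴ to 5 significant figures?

Ix ≈ 1.5436 × 10⁷ mm⁴

Decompose the section into non-overlapping parts with the origin at the bottom-left of its bounding rectangle.
Web: 18 × 150, A = 2 700 mm², y = 75 mm, Ī = 5 062 500 mm⁴.
Top flange (beyond web): 57 × 22, A = 1 254 mm², y = 139 mm, Ī = 50 578 mm⁴.
Bottom flange (beyond web): 57 × 22, A = 1 254 mm², y = 11 mm, Ī = 50 578 mm⁴.
By symmetry the centroid is at mid-height, ȳ = 75 mm.
Transfer each piece to the centroidal x-axis using Ī + A·d² with d = y − 75:
  web: d = 0 mm → contributes +5 062 500 mm⁴
  top flange (beyond web): d = 64 mm → contributes +5 186 962 mm⁴
  bottom flange (beyond web): d = -64 mm → contributes +5 186 962 mm⁴
Total I = 15 436 424 mm⁴.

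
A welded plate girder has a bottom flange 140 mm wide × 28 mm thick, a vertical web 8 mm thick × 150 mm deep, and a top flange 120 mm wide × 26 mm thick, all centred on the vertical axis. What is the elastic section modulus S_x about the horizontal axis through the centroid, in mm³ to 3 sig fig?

S_x ≈ 5.20 × 10⁵ mm³

Decompose the section into non-overlapping parts with the origin at the bottom-left of its bounding rectangle.
Bottom plate: 140 × 28, A = 3 920 mm², y = 14 mm, Ī = 256 107 mm⁴.
Web plate: 8 × 150, A = 1 200 mm², y = 103 mm, Ī = 2 250 000 mm⁴.
Top plate: 120 × 26, A = 3 120 mm², y = 191 mm, Ī = 175 760 mm⁴.
Centroid: ȳ = ΣA·y / ΣA = 93.981 mm.
Transfer each piece to the horizontal axis through the centroid using Ī + A·d² with d = y − 93.981:
  bottom plate: d = -79.981 mm → contributes +25 331 930 mm⁴
  web plate: d = 9.0194 mm → contributes +2 347 620 mm⁴
  top plate: d = 97.019 mm → contributes +29 543 594 mm⁴
Total I = 57 223 144 mm⁴.
Extreme fibre distance c = 110.02 mm; S = I/c = 520 119 mm³.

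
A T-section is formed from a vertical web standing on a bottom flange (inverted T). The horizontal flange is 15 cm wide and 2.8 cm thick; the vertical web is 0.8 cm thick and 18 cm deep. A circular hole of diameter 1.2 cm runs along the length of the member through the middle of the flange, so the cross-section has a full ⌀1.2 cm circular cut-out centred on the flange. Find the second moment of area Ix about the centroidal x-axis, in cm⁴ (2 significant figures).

Ix ≈ 1600 cm⁴

Decompose the section into non-overlapping parts with the origin at the bottom-left of its bounding rectangle.
Flange: 15 × 2.8, A = 42 cm², y = 1.4 cm, Ī = 27.44 cm⁴.
Web: 0.8 × 18, A = 14.4 cm², y = 11.8 cm, Ī = 388.8 cm⁴.
Hole (subtracted): ⌀1.2, A = 1.131 cm², y = 1.4 cm, Ī = 0.1018 cm⁴.
Centroid: ȳ = ΣA·y / ΣA = 4.11 cm.
Transfer each piece to the centroidal x-axis using Ī + A·d² with d = y − 4.11:
  flange: d = -2.71 cm → contributes +335.8 cm⁴
  web: d = 7.69 cm → contributes +1 240 cm⁴
  hole: d = -2.71 cm → contributes −8.406 cm⁴
Total I = 1 568 cm⁴.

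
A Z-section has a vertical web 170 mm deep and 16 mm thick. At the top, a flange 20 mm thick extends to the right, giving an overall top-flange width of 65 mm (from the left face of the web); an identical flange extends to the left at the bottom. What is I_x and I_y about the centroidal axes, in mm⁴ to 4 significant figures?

I_x ≈ 1.764 × 10⁷ mm⁴, I_y ≈ 2.520 × 10⁶ mm⁴

Decompose the section into non-overlapping parts with the origin at the bottom-left of its bounding rectangle.
Web: 16 × 170, A = 2 720 mm², y = 85 mm, Ī = 6 550 667 mm⁴.
Top flange (beyond web): 49 × 20, A = 980 mm², y = 160 mm, Ī = 32666.7 mm⁴.
Bottom flange (beyond web): 49 × 20, A = 980 mm², y = 10 mm, Ī = 32666.7 mm⁴.
Centroid: ȳ = ΣA·y / ΣA = 85 mm.
Transfer each piece to the centroidal x-axis using Ī + A·d² with d = y − 85:
  web: d = 0 mm → contributes +6 550 667 mm⁴
  top flange (beyond web): d = 75 mm → contributes +5 545 167 mm⁴
  bottom flange (beyond web): d = -75 mm → contributes +5 545 167 mm⁴
Total I = 17 641 000 mm⁴.
For the y-axis: x̄ = 57 mm.
Repeating about the centroidal y-axis gives I_y = 2 520 440 mm⁴.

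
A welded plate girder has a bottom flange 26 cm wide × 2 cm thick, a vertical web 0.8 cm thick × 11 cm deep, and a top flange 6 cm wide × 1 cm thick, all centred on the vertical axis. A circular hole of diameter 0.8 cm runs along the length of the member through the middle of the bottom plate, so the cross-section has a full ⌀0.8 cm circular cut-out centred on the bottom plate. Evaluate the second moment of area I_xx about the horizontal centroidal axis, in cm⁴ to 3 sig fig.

I_xx ≈ 1150 cm⁴

Split into non-overlapping primitives; take the origin at the lower-left of the bounding box.
Bottom plate: 26 × 2, A = 52 cm², y = 1 cm, Ī = 17.333 cm⁴.
Web plate: 0.8 × 11, A = 8.8 cm², y = 7.5 cm, Ī = 88.733 cm⁴.
Top plate: 6 × 1, A = 6 cm², y = 13.5 cm, Ī = 0.5 cm⁴.
Hole (subtracted): ⌀0.8, A = 0.50265 cm², y = 1 cm, Ī = 0.020106 cm⁴.
Centroid: ȳ = ΣA·y / ΣA = 2.994 cm.
Transfer each piece to the horizontal centroidal axis using Ī + A·d² with d = y − 2.994:
  bottom plate: d = -1.994 cm → contributes +224.1 cm⁴
  web plate: d = 4.506 cm → contributes +267.41 cm⁴
  top plate: d = 10.506 cm → contributes +662.75 cm⁴
  hole: d = -1.994 cm → contributes −2.0188 cm⁴
Total I = 1152.2 cm⁴.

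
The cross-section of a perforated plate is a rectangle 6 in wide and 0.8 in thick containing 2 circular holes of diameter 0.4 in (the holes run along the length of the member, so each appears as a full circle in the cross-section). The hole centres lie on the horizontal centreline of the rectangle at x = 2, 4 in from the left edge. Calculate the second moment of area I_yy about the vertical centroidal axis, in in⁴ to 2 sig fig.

Break the section into simple shapes (no overlaps), measuring from the bottom-left corner of the bounding box.
Plate: 6 × 0.8, A = 4.8 in², x = 3 in, Ī = 14.4 in⁴.
Hole 1 (subtracted): ⌀0.4, A = 0.1257 in², x = 2 in, Ī = 0.001257 in⁴.
Hole 2 (subtracted): ⌀0.4, A = 0.1257 in², x = 4 in, Ī = 0.001257 in⁴.
By symmetry the centroid is at mid-width, x̄ = 3 in.
Transfer each piece to the vertical centroidal axis using Ī + A·d² with d = x − 3:
  plate: d = 0 in → contributes +14.4 in⁴
  hole 1: d = -1 in → contributes −0.1269 in⁴
  hole 2: d = 1 in → contributes −0.1269 in⁴
Total I = 14.15 in⁴.

I_yy ≈ 14 in⁴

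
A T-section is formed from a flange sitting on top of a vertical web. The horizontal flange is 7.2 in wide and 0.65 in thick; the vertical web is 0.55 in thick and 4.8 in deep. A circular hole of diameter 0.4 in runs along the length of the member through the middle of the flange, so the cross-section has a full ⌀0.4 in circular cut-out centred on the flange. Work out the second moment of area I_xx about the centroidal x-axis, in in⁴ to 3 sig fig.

I_xx ≈ 17.6 in⁴

Split into non-overlapping primitives; take the origin at the lower-left of the bounding box.
Flange: 7.2 × 0.65, A = 4.68 in², y = 5.125 in, Ī = 0.16478 in⁴.
Web: 0.55 × 4.8, A = 2.64 in², y = 2.4 in, Ī = 5.0688 in⁴.
Hole (subtracted): ⌀0.4, A = 0.12566 in², y = 5.125 in, Ī = 0.0012566 in⁴.
Centroid: ȳ = ΣA·y / ΣA = 4.125 in.
Transfer each piece to the centroidal x-axis using Ī + A·d² with d = y − 4.125:
  flange: d = 0.99995 in → contributes +4.8443 in⁴
  web: d = -1.725 in → contributes +12.925 in⁴
  hole: d = 0.99995 in → contributes −0.12691 in⁴
Total I = 17.642 in⁴.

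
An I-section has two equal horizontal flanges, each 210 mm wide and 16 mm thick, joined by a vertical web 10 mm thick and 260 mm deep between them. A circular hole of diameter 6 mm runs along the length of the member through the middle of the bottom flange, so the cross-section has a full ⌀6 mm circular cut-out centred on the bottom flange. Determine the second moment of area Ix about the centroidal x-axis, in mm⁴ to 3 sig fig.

Split into non-overlapping primitives; take the origin at the lower-left of the bounding box.
Bottom flange: 210 × 16, A = 3 360 mm², y = 8 mm, Ī = 71 680 mm⁴.
Web: 10 × 260, A = 2 600 mm², y = 146 mm, Ī = 14 646 667 mm⁴.
Top flange: 210 × 16, A = 3 360 mm², y = 284 mm, Ī = 71 680 mm⁴.
Hole (subtracted): ⌀6, A = 28.274 mm², y = 8 mm, Ī = 63.617 mm⁴.
Centroid: ȳ = ΣA·y / ΣA = 146.42 mm.
Transfer each piece to the centroidal x-axis using Ī + A·d² with d = y − 146.42:
  bottom flange: d = -138.42 mm → contributes +64 449 537 mm⁴
  web: d = -0.41993 mm → contributes +14 647 125 mm⁴
  top flange: d = 137.58 mm → contributes +63 670 688 mm⁴
  hole: d = -138.42 mm → contributes −541 802 mm⁴
Total I = 142 225 548 mm⁴.

Ix ≈ 1.42 × 10⁸ mm⁴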